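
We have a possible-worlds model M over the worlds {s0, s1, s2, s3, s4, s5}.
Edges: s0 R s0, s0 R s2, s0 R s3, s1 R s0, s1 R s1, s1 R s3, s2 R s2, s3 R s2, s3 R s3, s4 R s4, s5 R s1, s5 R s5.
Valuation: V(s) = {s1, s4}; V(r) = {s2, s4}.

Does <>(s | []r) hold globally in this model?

Let φ = <>(s | []r). Evaluate φ at each world:
  s0 (successors {s0, s2, s3}): φ is true.
  s1 (successors {s0, s1, s3}): φ is true.
  s2 (successors {s2}): φ is true.
  s3 (successors {s2, s3}): φ is true.
  s4 (successors {s4}): φ is true.
  s5 (successors {s1, s5}): φ is true.
For instance, at s4:
  At s4: <>(s | []r) requires s | []r at some successor in {s4}.
    s | []r holds at s4, so <>(s | []r) is true at s4.
      At s4: s is true, []r is true, so s | []r is true.

Yes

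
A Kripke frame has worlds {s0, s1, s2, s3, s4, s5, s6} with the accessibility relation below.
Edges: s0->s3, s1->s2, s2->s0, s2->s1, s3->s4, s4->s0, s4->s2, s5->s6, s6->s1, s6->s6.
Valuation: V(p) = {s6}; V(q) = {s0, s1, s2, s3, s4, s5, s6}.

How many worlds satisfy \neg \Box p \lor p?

Recall that \Box ψ holds at a world iff ψ holds at every accessible world, and \Diamond ψ holds iff ψ holds at some accessible world.
Let φ = \neg \Box p \lor p. Evaluate φ at each world:
  s0 (successors {s3}): φ is true.
  s1 (successors {s2}): φ is true.
  s2 (successors {s0, s1}): φ is true.
  s3 (successors {s4}): φ is true.
  s4 (successors {s0, s2}): φ is true.
  s5 (successors {s6}): φ is false.
  s6 (successors {s1, s6}): φ is true.
For instance, at s4:
  At s4: \neg \Box p is true, p is false, so \neg \Box p \lor p is true.
    At s4: \Box p is false, so \neg \Box p is true.
      At s4: \Box p requires p at every successor {s0, s2}.
        p fails at s0, so \Box p is false at s4.
Satisfying worlds: {s0, s1, s2, s3, s4, s6}

6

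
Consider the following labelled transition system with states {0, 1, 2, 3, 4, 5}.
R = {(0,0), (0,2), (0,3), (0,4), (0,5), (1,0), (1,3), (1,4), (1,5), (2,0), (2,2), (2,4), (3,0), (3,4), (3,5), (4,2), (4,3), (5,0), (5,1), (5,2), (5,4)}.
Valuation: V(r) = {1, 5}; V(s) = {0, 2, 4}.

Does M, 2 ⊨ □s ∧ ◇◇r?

Yes

Recall that □ψ holds at a world iff ψ holds at every accessible world, and ◇ψ holds iff ψ holds at some accessible world.
At 2: □s is true, ◇◇r is true, so □s ∧ ◇◇r is true.
  At 2: □s requires s at every successor {0, 2, 4}.
    At 0: s is true.
    At 2: s is true.
    At 4: s is true.
  So □s is true at 2.
  At 2: ◇◇r requires ◇r at some successor in {0, 2, 4}.
    ◇r holds at 0, so ◇◇r is true at 2.
      At 0: ◇r requires r at some successor in {0, 2, 3, 4, 5}.
        r holds at 5, so ◇r is true at 0.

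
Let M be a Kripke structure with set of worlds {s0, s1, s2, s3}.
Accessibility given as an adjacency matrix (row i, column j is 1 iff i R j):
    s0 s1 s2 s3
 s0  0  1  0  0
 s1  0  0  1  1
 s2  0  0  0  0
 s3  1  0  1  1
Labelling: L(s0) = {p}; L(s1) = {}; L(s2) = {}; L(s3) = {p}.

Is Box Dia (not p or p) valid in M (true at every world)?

Let φ = Box Dia (not p or p). Evaluate φ at each world:
  s0 (successors {s1}): φ is true.
  s1 (successors {s2, s3}): φ is false.
  s2 (successors ∅): φ is true.
  s3 (successors {s0, s2, s3}): φ is false.
Detail at s1 (counterexample):
  At s1: Box Dia (not p or p) requires Dia (not p or p) at every successor {s2, s3}.
    Dia (not p or p) fails at s2, so Box Dia (not p or p) is false at s1.
      At s2: no accessible worlds, so Dia (not p or p) is false.

No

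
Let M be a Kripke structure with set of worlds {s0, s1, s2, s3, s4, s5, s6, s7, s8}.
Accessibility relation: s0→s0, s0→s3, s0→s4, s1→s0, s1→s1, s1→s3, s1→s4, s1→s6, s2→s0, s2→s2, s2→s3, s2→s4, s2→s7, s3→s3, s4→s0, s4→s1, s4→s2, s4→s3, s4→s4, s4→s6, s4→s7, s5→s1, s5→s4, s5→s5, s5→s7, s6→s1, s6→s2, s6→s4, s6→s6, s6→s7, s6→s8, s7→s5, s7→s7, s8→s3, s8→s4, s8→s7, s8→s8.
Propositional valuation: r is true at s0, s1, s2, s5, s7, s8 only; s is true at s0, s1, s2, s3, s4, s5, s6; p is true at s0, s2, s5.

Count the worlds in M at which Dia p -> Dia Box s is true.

8

Recall that Box ψ holds at a world iff ψ holds at every accessible world, and Dia ψ holds iff ψ holds at some accessible world.
Let φ = Dia p -> Dia Box s. Evaluate φ at each world:
  s0 (successors {s0, s3, s4}): φ is true.
  s1 (successors {s0, s1, s3, s4, s6}): φ is true.
  s2 (successors {s0, s2, s3, s4, s7}): φ is true.
  s3 (successors {s3}): φ is true.
  s4 (successors {s0, s1, s2, s3, s4, s6, s7}): φ is true.
  s5 (successors {s1, s4, s5, s7}): φ is true.
  s6 (successors {s1, s2, s4, s6, s7, s8}): φ is true.
  s7 (successors {s5, s7}): φ is false.
  s8 (successors {s3, s4, s7, s8}): φ is true.
For instance, at s3:
  At s3: Dia p is false, Dia Box s is true, so Dia p -> Dia Box s is true.
    At s3: Dia p requires p at some successor in {s3}.
      At s3: p is false.
    So Dia p is false at s3.
    At s3: Dia Box s requires Box s at some successor in {s3}.
      Box s holds at s3, so Dia Box s is true at s3.
Satisfying worlds: {s0, s1, s2, s3, s4, s5, s6, s8}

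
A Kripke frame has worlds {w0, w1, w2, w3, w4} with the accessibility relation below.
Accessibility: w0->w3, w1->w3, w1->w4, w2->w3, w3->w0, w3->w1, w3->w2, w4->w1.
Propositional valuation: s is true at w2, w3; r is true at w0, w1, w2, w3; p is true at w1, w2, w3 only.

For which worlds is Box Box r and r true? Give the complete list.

Let φ = Box Box r and r. Evaluate φ at each world:
  w0 (successors {w3}): φ is true.
  w1 (successors {w3, w4}): φ is true.
  w2 (successors {w3}): φ is true.
  w3 (successors {w0, w1, w2}): φ is false.
  w4 (successors {w1}): φ is false.
For instance, at w3:
  At w3: Box Box r is false, r is true, so Box Box r and r is false.
    At w3: Box Box r requires Box r at every successor {w0, w1, w2}.
      Box r fails at w1, so Box Box r is false at w3.
Satisfying worlds: {w0, w1, w2}

w0, w1, w2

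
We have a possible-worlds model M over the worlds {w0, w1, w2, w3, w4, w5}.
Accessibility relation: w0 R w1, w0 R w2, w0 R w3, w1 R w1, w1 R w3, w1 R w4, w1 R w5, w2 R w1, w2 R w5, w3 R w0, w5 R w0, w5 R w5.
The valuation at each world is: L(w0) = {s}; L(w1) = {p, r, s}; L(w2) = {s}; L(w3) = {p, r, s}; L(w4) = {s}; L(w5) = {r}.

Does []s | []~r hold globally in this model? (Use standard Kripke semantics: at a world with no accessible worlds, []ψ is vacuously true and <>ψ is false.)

No

Recall that []ψ holds at a world iff ψ holds at every accessible world, and <>ψ holds iff ψ holds at some accessible world.
Let φ = []s | []~r. Evaluate φ at each world:
  w0 (successors {w1, w2, w3}): φ is true.
  w1 (successors {w1, w3, w4, w5}): φ is false.
  w2 (successors {w1, w5}): φ is false.
  w3 (successors {w0}): φ is true.
  w4 (successors ∅): φ is true.
  w5 (successors {w0, w5}): φ is false.
Detail at w1 (counterexample):
  At w1: []s is false, []~r is false, so []s | []~r is false.
    At w1: []s requires s at every successor {w1, w3, w4, w5}.
      s fails at w5, so []s is false at w1.
    At w1: []~r requires ~r at every successor {w1, w3, w4, w5}.
      ~r fails at w1, so []~r is false at w1.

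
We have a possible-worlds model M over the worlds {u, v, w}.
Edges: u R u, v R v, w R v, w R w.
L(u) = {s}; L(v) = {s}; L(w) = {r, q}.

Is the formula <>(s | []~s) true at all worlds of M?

Yes

Let φ = <>(s | []~s). Evaluate φ at each world:
  u (successors {u}): φ is true.
  v (successors {v}): φ is true.
  w (successors {v, w}): φ is true.
For instance, at w:
  At w: <>(s | []~s) requires s | []~s at some successor in {v, w}.
    s | []~s holds at v, so <>(s | []~s) is true at w.
      At v: s is true, []~s is false, so s | []~s is true.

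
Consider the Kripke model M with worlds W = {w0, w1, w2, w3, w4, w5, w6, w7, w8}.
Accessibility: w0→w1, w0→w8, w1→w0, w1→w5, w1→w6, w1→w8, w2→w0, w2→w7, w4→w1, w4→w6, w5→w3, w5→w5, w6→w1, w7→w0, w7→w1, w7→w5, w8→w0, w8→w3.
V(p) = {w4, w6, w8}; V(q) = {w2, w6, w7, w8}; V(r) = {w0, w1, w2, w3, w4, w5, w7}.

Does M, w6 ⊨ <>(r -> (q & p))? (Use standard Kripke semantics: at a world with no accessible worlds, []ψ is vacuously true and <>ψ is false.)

No

Recall that <>ψ holds at a world iff ψ holds at some accessible world.
At w6: <>(r -> (q & p)) requires r -> (q & p) at some successor in {w1}.
  At w1: r -> (q & p) is false.
So <>(r -> (q & p)) is false at w6.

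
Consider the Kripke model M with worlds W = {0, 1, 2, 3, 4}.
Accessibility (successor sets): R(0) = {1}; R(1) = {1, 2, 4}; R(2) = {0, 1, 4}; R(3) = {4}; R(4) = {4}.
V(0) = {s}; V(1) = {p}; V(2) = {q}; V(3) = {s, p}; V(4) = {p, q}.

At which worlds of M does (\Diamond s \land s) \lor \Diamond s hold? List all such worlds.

Let φ = (\Diamond s \land s) \lor \Diamond s. Evaluate φ at each world:
  0 (successors {1}): φ is false.
  1 (successors {1, 2, 4}): φ is false.
  2 (successors {0, 1, 4}): φ is true.
  3 (successors {4}): φ is false.
  4 (successors {4}): φ is false.
For instance, at 0:
  At 0: \Diamond s \land s is false, \Diamond s is false, so (\Diamond s \land s) \lor \Diamond s is false.
    At 0: \Diamond s is false, s is true, so \Diamond s \land s is false.
      At 0: \Diamond s requires s at some successor in {1}.
        At 1: s is false.
      So \Diamond s is false at 0.
    At 0: \Diamond s requires s at some successor in {1}.
      At 1: s is false.
    So \Diamond s is false at 0.
Satisfying worlds: {2}

2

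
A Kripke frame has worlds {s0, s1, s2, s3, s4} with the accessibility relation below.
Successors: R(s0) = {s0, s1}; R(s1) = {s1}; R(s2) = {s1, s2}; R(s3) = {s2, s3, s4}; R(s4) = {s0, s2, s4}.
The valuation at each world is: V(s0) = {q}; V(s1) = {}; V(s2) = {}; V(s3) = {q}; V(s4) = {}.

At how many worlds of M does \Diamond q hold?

Recall that \Diamond ψ holds at a world iff ψ holds at some accessible world.
Let φ = \Diamond q. Evaluate φ at each world:
  s0 (successors {s0, s1}): φ is true.
  s1 (successors {s1}): φ is false.
  s2 (successors {s1, s2}): φ is false.
  s3 (successors {s2, s3, s4}): φ is true.
  s4 (successors {s0, s2, s4}): φ is true.
For instance, at s2:
  At s2: \Diamond q requires q at some successor in {s1, s2}.
    At s1: q is false.
    At s2: q is false.
  So \Diamond q is false at s2.
Satisfying worlds: {s0, s3, s4}

3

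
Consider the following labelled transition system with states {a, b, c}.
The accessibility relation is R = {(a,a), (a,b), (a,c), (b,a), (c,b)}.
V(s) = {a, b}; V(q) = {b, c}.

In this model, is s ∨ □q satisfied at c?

Yes

At c: s is false, □q is true, so s ∨ □q is true.
  At c: □q requires q at every successor {b}.
    At b: q is true.
  So □q is true at c.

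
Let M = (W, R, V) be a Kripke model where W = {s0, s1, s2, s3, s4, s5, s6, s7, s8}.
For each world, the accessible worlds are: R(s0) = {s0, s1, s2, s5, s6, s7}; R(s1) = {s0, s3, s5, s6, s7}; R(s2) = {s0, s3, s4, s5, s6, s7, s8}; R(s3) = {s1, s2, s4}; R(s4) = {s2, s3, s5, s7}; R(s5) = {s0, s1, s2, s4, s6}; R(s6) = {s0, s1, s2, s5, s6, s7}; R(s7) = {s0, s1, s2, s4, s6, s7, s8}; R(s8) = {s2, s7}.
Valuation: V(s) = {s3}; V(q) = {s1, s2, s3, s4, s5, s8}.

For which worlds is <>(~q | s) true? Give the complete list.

Let φ = <>(~q | s). Evaluate φ at each world:
  s0 (successors {s0, s1, s2, s5, s6, s7}): φ is true.
  s1 (successors {s0, s3, s5, s6, s7}): φ is true.
  s2 (successors {s0, s3, s4, s5, s6, s7, s8}): φ is true.
  s3 (successors {s1, s2, s4}): φ is false.
  s4 (successors {s2, s3, s5, s7}): φ is true.
  s5 (successors {s0, s1, s2, s4, s6}): φ is true.
  s6 (successors {s0, s1, s2, s5, s6, s7}): φ is true.
  s7 (successors {s0, s1, s2, s4, s6, s7, s8}): φ is true.
  s8 (successors {s2, s7}): φ is true.
For instance, at s2:
  At s2: <>(~q | s) requires ~q | s at some successor in {s0, s3, s4, s5, s6, s7, s8}.
    ~q | s holds at s0, so <>(~q | s) is true at s2.
Satisfying worlds: {s0, s1, s2, s4, s5, s6, s7, s8}

s0, s1, s2, s4, s5, s6, s7, s8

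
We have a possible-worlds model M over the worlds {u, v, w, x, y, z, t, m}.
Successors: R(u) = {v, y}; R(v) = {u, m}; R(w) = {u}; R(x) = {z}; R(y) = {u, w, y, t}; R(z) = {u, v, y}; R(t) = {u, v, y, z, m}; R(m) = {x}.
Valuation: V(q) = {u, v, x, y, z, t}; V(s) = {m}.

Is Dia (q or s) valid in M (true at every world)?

Yes

Let φ = Dia (q or s). Evaluate φ at each world:
  u (successors {v, y}): φ is true.
  v (successors {u, m}): φ is true.
  w (successors {u}): φ is true.
  x (successors {z}): φ is true.
  y (successors {u, w, y, t}): φ is true.
  z (successors {u, v, y}): φ is true.
  t (successors {u, v, y, z, m}): φ is true.
  m (successors {x}): φ is true.
For instance, at x:
  At x: Dia (q or s) requires q or s at some successor in {z}.
    q or s holds at z, so Dia (q or s) is true at x.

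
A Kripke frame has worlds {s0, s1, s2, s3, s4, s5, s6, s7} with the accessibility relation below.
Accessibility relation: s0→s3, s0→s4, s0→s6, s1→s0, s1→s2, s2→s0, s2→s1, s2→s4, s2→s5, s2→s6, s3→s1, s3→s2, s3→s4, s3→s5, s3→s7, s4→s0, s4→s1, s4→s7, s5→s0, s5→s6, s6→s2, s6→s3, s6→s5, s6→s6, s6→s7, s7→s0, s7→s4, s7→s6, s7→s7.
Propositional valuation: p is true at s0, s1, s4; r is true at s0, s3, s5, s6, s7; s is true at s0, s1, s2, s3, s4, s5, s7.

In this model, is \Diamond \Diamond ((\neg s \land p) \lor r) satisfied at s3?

Yes

At s3: \Diamond \Diamond ((\neg s \land p) \lor r) requires \Diamond ((\neg s \land p) \lor r) at some successor in {s1, s2, s4, s5, s7}.
  \Diamond ((\neg s \land p) \lor r) holds at s1, so \Diamond \Diamond ((\neg s \land p) \lor r) is true at s3.
    At s1: \Diamond ((\neg s \land p) \lor r) requires (\neg s \land p) \lor r at some successor in {s0, s2}.
      (\neg s \land p) \lor r holds at s0, so \Diamond ((\neg s \land p) \lor r) is true at s1.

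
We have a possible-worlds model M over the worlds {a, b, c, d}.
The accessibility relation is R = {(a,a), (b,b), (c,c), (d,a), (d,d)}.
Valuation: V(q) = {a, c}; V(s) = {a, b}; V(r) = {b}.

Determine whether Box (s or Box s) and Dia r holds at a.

No

At a: Box (s or Box s) is true, Dia r is false, so Box (s or Box s) and Dia r is false.
  At a: Box (s or Box s) requires s or Box s at every successor {a}.
      At a: s is true, Box s is true, so s or Box s is true.
  So Box (s or Box s) is true at a.
  At a: Dia r requires r at some successor in {a}.
    At a: r is false.
  So Dia r is false at a.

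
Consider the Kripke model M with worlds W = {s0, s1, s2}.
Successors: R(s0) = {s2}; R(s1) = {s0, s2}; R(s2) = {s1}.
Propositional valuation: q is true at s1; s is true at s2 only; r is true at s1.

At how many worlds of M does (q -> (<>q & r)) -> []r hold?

2

Let φ = (q -> (<>q & r)) -> []r. Evaluate φ at each world:
  s0 (successors {s2}): φ is false.
  s1 (successors {s0, s2}): φ is true.
  s2 (successors {s1}): φ is true.
For instance, at s2:
  At s2: q -> (<>q & r) is true, []r is true, so (q -> (<>q & r)) -> []r is true.
    At s2: q is false, <>q & r is false, so q -> (<>q & r) is true.
      At s2: <>q is true, r is false, so <>q & r is false.
    At s2: []r requires r at every successor {s1}.
      At s1: r is true.
    So []r is true at s2.
Satisfying worlds: {s1, s2}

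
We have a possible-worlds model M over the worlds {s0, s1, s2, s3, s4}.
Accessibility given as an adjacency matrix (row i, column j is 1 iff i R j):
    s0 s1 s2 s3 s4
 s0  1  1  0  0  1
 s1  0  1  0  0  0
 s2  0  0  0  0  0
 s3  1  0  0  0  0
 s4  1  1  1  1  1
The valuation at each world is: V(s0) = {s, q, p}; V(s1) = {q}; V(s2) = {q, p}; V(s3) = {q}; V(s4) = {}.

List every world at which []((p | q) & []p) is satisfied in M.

Let φ = []((p | q) & []p). Evaluate φ at each world:
  s0 (successors {s0, s1, s4}): φ is false.
  s1 (successors {s1}): φ is false.
  s2 (successors ∅): φ is true.
  s3 (successors {s0}): φ is false.
  s4 (successors {s0, s1, s2, s3, s4}): φ is false.
For instance, at s3:
  At s3: []((p | q) & []p) requires (p | q) & []p at every successor {s0}.
    (p | q) & []p fails at s0, so []((p | q) & []p) is false at s3.
      At s0: p | q is true, []p is false, so (p | q) & []p is false.
Satisfying worlds: {s2}

s2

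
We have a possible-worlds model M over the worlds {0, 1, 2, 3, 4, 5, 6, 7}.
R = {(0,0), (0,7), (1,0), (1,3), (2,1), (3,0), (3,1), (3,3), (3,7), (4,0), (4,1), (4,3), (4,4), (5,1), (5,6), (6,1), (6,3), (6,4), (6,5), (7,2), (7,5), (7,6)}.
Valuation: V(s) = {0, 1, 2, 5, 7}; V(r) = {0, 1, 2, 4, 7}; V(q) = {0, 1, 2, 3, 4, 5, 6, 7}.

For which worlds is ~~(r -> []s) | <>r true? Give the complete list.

Recall that []ψ holds at a world iff ψ holds at every accessible world, and <>ψ holds iff ψ holds at some accessible world.
Let φ = ~~(r -> []s) | <>r. Evaluate φ at each world:
  0 (successors {0, 7}): φ is true.
  1 (successors {0, 3}): φ is true.
  2 (successors {1}): φ is true.
  3 (successors {0, 1, 3, 7}): φ is true.
  4 (successors {0, 1, 3, 4}): φ is true.
  5 (successors {1, 6}): φ is true.
  6 (successors {1, 3, 4, 5}): φ is true.
  7 (successors {2, 5, 6}): φ is true.
For instance, at 5:
  At 5: ~~(r -> []s) is true, <>r is true, so ~~(r -> []s) | <>r is true.
    At 5: ~(r -> []s) is false, so ~~(r -> []s) is true.
      At 5: r -> []s is true, so ~(r -> []s) is false.
    At 5: <>r requires r at some successor in {1, 6}.
      r holds at 1, so <>r is true at 5.
Satisfying worlds: {0, 1, 2, 3, 4, 5, 6, 7}

0, 1, 2, 3, 4, 5, 6, 7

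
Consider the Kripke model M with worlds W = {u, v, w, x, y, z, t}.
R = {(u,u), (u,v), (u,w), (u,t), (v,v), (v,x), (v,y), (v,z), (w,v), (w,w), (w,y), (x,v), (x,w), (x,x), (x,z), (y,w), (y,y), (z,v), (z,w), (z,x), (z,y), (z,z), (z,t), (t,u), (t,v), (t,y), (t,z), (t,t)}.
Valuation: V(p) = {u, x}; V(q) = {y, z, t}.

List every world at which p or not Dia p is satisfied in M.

u, w, x, y

Recall that Dia ψ holds at a world iff ψ holds at some accessible world.
Let φ = p or not Dia p. Evaluate φ at each world:
  u (successors {u, v, w, t}): φ is true.
  v (successors {v, x, y, z}): φ is false.
  w (successors {v, w, y}): φ is true.
  x (successors {v, w, x, z}): φ is true.
  y (successors {w, y}): φ is true.
  z (successors {v, w, x, y, z, t}): φ is false.
  t (successors {u, v, y, z, t}): φ is false.
For instance, at w:
  At w: p is false, not Dia p is true, so p or not Dia p is true.
    At w: Dia p is false, so not Dia p is true.
      At w: Dia p requires p at some successor in {v, w, y}.
        At v: p is false.
        At w: p is false.
        At y: p is false.
      So Dia p is false at w.
Satisfying worlds: {u, w, x, y}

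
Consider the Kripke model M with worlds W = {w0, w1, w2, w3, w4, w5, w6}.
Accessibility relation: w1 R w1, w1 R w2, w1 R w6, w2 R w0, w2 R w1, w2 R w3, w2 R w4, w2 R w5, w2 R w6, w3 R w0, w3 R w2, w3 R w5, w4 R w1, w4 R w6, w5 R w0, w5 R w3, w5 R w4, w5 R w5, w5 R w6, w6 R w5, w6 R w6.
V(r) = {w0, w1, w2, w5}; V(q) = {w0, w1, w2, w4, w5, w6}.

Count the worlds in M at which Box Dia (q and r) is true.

Let φ = Box Dia (q and r). Evaluate φ at each world:
  w0 (successors ∅): φ is true.
  w1 (successors {w1, w2, w6}): φ is true.
  w2 (successors {w0, w1, w3, w4, w5, w6}): φ is false.
  w3 (successors {w0, w2, w5}): φ is false.
  w4 (successors {w1, w6}): φ is true.
  w5 (successors {w0, w3, w4, w5, w6}): φ is false.
  w6 (successors {w5, w6}): φ is true.
For instance, at w3:
  At w3: Box Dia (q and r) requires Dia (q and r) at every successor {w0, w2, w5}.
    Dia (q and r) fails at w0, so Box Dia (q and r) is false at w3.
      At w0: no accessible worlds, so Dia (q and r) is false.
Satisfying worlds: {w0, w1, w4, w6}

4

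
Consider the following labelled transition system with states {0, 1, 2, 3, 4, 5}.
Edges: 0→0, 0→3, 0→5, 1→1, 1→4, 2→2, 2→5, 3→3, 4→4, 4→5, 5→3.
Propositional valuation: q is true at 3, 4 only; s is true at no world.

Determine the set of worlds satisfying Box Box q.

Recall that Box ψ holds at a world iff ψ holds at every accessible world, and Dia ψ holds iff ψ holds at some accessible world.
Let φ = Box Box q. Evaluate φ at each world:
  0 (successors {0, 3, 5}): φ is false.
  1 (successors {1, 4}): φ is false.
  2 (successors {2, 5}): φ is false.
  3 (successors {3}): φ is true.
  4 (successors {4, 5}): φ is false.
  5 (successors {3}): φ is true.
For instance, at 2:
  At 2: Box Box q requires Box q at every successor {2, 5}.
    Box q fails at 2, so Box Box q is false at 2.
      At 2: Box q requires q at every successor {2, 5}.
        q fails at 2, so Box q is false at 2.
Satisfying worlds: {3, 5}

3, 5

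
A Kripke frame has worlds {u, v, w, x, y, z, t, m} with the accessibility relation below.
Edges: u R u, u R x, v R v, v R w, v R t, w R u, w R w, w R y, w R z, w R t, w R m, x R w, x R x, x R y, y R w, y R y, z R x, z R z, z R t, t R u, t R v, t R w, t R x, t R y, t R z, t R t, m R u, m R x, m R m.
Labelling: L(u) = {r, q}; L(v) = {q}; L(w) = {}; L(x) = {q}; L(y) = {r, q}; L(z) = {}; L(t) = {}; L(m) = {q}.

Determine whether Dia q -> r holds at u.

Yes

At u: Dia q is true, r is true, so Dia q -> r is true.
  At u: Dia q requires q at some successor in {u, x}.
    q holds at u, so Dia q is true at u.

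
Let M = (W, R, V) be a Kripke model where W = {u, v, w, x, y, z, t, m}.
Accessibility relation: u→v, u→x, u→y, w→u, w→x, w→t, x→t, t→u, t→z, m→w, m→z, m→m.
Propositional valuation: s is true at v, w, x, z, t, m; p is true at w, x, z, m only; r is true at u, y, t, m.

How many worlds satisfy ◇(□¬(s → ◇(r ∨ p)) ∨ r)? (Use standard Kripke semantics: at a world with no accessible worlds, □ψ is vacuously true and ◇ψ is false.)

5

Let φ = ◇(□¬(s → ◇(r ∨ p)) ∨ r). Evaluate φ at each world:
  u (successors {v, x, y}): φ is true.
  v (successors ∅): φ is false.
  w (successors {u, x, t}): φ is true.
  x (successors {t}): φ is true.
  y (successors ∅): φ is false.
  z (successors ∅): φ is false.
  t (successors {u, z}): φ is true.
  m (successors {w, z, m}): φ is true.
For instance, at u:
  At u: ◇(□¬(s → ◇(r ∨ p)) ∨ r) requires □¬(s → ◇(r ∨ p)) ∨ r at some successor in {v, x, y}.
    □¬(s → ◇(r ∨ p)) ∨ r holds at v, so ◇(□¬(s → ◇(r ∨ p)) ∨ r) is true at u.
      At v: □¬(s → ◇(r ∨ p)) is true, r is false, so □¬(s → ◇(r ∨ p)) ∨ r is true.
Satisfying worlds: {u, w, x, t, m}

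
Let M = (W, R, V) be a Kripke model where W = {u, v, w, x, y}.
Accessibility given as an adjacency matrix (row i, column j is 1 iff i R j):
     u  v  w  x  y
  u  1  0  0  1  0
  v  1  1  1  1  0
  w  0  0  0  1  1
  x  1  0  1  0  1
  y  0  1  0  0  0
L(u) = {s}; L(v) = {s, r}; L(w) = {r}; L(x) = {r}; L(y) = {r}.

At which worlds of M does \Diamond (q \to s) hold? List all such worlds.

u, v, w, x, y

Let φ = \Diamond (q \to s). Evaluate φ at each world:
  u (successors {u, x}): φ is true.
  v (successors {u, v, w, x}): φ is true.
  w (successors {x, y}): φ is true.
  x (successors {u, w, y}): φ is true.
  y (successors {v}): φ is true.
For instance, at v:
  At v: \Diamond (q \to s) requires q \to s at some successor in {u, v, w, x}.
    q \to s holds at u, so \Diamond (q \to s) is true at v.
Satisfying worlds: {u, v, w, x, y}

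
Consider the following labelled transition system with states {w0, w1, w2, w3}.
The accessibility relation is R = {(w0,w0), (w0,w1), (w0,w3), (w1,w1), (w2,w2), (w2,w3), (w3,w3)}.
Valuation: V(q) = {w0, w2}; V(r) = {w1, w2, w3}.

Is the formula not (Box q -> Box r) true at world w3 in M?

At w3: Box q -> Box r is true, so not (Box q -> Box r) is false.
  At w3: Box q is false, Box r is true, so Box q -> Box r is true.
    At w3: Box q requires q at every successor {w3}.
      q fails at w3, so Box q is false at w3.
    At w3: Box r requires r at every successor {w3}.
      At w3: r is true.
    So Box r is true at w3.

No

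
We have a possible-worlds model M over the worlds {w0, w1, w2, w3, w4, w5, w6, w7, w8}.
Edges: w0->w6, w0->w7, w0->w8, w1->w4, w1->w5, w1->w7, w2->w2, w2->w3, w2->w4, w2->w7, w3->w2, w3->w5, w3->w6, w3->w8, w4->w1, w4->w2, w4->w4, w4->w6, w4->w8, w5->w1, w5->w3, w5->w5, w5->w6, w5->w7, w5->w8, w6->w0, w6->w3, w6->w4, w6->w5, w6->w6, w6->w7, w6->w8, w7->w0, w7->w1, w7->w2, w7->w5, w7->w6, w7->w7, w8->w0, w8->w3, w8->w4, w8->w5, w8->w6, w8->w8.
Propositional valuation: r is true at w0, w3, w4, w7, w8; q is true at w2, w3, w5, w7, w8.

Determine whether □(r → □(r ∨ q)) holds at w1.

At w1: □(r → □(r ∨ q)) requires r → □(r ∨ q) at every successor {w4, w5, w7}.
  r → □(r ∨ q) fails at w4, so □(r → □(r ∨ q)) is false at w1.
    At w4: r is true, □(r ∨ q) is false, so r → □(r ∨ q) is false.
      At w4: □(r ∨ q) requires r ∨ q at every successor {w1, w2, w4, w6, w8}.
        r ∨ q fails at w1, so □(r ∨ q) is false at w4.

No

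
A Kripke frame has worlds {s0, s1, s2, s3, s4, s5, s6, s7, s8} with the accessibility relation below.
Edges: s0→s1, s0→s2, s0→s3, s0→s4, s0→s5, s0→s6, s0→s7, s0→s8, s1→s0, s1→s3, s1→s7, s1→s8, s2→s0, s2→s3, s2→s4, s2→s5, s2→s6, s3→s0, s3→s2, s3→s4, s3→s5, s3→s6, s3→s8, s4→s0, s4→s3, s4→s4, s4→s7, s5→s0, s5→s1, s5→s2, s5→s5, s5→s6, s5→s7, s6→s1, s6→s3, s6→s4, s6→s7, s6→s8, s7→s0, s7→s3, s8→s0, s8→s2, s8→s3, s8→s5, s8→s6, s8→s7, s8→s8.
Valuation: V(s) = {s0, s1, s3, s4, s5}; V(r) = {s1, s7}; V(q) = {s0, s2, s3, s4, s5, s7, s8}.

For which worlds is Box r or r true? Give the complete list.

Let φ = Box r or r. Evaluate φ at each world:
  s0 (successors {s1, s2, s3, s4, s5, s6, s7, s8}): φ is false.
  s1 (successors {s0, s3, s7, s8}): φ is true.
  s2 (successors {s0, s3, s4, s5, s6}): φ is false.
  s3 (successors {s0, s2, s4, s5, s6, s8}): φ is false.
  s4 (successors {s0, s3, s4, s7}): φ is false.
  s5 (successors {s0, s1, s2, s5, s6, s7}): φ is false.
  s6 (successors {s1, s3, s4, s7, s8}): φ is false.
  s7 (successors {s0, s3}): φ is true.
  s8 (successors {s0, s2, s3, s5, s6, s7, s8}): φ is false.
For instance, at s4:
  At s4: Box r is false, r is false, so Box r or r is false.
    At s4: Box r requires r at every successor {s0, s3, s4, s7}.
      r fails at s0, so Box r is false at s4.
Satisfying worlds: {s1, s7}

s1, s7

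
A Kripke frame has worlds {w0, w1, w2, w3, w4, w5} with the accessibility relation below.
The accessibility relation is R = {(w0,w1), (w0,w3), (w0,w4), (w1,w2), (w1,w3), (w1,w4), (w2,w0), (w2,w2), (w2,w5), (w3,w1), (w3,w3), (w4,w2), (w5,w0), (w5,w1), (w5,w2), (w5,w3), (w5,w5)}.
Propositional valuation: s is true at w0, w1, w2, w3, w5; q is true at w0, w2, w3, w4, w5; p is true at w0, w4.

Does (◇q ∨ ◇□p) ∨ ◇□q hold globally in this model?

Yes

Let φ = (◇q ∨ ◇□p) ∨ ◇□q. Evaluate φ at each world:
  w0 (successors {w1, w3, w4}): φ is true.
  w1 (successors {w2, w3, w4}): φ is true.
  w2 (successors {w0, w2, w5}): φ is true.
  w3 (successors {w1, w3}): φ is true.
  w4 (successors {w2}): φ is true.
  w5 (successors {w0, w1, w2, w3, w5}): φ is true.
For instance, at w4:
  At w4: ◇q ∨ ◇□p is true, ◇□q is true, so (◇q ∨ ◇□p) ∨ ◇□q is true.
    At w4: ◇q is true, ◇□p is false, so ◇q ∨ ◇□p is true.
      At w4: ◇q requires q at some successor in {w2}.
        q holds at w2, so ◇q is true at w4.
      At w4: ◇□p requires □p at some successor in {w2}.
        At w2: □p is false.
      So ◇□p is false at w4.
    At w4: ◇□q requires □q at some successor in {w2}.
      □q holds at w2, so ◇□q is true at w4.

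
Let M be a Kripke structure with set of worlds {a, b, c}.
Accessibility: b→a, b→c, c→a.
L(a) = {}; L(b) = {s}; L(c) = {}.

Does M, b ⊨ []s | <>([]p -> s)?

Yes

At b: []s is false, <>([]p -> s) is true, so []s | <>([]p -> s) is true.
  At b: []s requires s at every successor {a, c}.
    s fails at a, so []s is false at b.
  At b: <>([]p -> s) requires []p -> s at some successor in {a, c}.
    []p -> s holds at c, so <>([]p -> s) is true at b.
      At c: []p is false, s is false, so []p -> s is true.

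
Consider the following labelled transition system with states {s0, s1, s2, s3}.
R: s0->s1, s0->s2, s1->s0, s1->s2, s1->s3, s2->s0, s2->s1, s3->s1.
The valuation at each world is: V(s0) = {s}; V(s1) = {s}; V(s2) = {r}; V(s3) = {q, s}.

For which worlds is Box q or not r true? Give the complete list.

s0, s1, s3

Recall that Box ψ holds at a world iff ψ holds at every accessible world, and Dia ψ holds iff ψ holds at some accessible world.
Let φ = Box q or not r. Evaluate φ at each world:
  s0 (successors {s1, s2}): φ is true.
  s1 (successors {s0, s2, s3}): φ is true.
  s2 (successors {s0, s1}): φ is false.
  s3 (successors {s1}): φ is true.
For instance, at s3:
  At s3: Box q is false, not r is true, so Box q or not r is true.
    At s3: Box q requires q at every successor {s1}.
      q fails at s1, so Box q is false at s3.
Satisfying worlds: {s0, s1, s3}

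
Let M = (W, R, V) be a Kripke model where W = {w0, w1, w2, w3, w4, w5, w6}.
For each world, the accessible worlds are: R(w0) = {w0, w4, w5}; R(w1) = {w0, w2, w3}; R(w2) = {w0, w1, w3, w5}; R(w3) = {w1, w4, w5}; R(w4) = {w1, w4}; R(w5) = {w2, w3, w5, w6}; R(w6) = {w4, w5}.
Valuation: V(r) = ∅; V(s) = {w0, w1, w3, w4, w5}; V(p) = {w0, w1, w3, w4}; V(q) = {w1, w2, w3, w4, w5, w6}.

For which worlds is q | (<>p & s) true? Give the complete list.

Let φ = q | (<>p & s). Evaluate φ at each world:
  w0 (successors {w0, w4, w5}): φ is true.
  w1 (successors {w0, w2, w3}): φ is true.
  w2 (successors {w0, w1, w3, w5}): φ is true.
  w3 (successors {w1, w4, w5}): φ is true.
  w4 (successors {w1, w4}): φ is true.
  w5 (successors {w2, w3, w5, w6}): φ is true.
  w6 (successors {w4, w5}): φ is true.
For instance, at w4:
  At w4: q is true, <>p & s is true, so q | (<>p & s) is true.
    At w4: <>p is true, s is true, so <>p & s is true.
      At w4: <>p requires p at some successor in {w1, w4}.
        p holds at w1, so <>p is true at w4.
Satisfying worlds: {w0, w1, w2, w3, w4, w5, w6}

w0, w1, w2, w3, w4, w5, w6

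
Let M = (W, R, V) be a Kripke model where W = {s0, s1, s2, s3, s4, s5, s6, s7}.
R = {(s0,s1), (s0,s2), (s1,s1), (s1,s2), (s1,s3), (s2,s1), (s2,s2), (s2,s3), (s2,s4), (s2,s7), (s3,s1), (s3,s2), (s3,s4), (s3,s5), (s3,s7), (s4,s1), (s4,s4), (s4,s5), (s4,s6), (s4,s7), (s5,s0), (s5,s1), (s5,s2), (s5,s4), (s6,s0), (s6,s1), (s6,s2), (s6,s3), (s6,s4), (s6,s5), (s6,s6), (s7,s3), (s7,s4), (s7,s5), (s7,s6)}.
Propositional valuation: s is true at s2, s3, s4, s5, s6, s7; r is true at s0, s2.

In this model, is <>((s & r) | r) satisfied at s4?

At s4: <>((s & r) | r) requires (s & r) | r at some successor in {s1, s4, s5, s6, s7}.
  At s1: (s & r) | r is false.
  At s4: (s & r) | r is false.
  At s5: (s & r) | r is false.
  At s6: (s & r) | r is false.
  At s7: (s & r) | r is false.
So <>((s & r) | r) is false at s4.

No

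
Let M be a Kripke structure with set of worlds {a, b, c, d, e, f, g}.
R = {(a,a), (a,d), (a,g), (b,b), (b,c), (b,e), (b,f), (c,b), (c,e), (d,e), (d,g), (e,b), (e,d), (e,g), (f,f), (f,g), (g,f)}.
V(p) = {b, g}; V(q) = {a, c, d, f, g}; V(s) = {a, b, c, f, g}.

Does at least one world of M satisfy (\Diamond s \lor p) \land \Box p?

Recall that \Box ψ holds at a world iff ψ holds at every accessible world, and \Diamond ψ holds iff ψ holds at some accessible world.
Let φ = (\Diamond s \lor p) \land \Box p. Evaluate φ at each world:
  a (successors {a, d, g}): φ is false.
  b (successors {b, c, e, f}): φ is false.
  c (successors {b, e}): φ is false.
  d (successors {e, g}): φ is false.
  e (successors {b, d, g}): φ is false.
  f (successors {f, g}): φ is false.
  g (successors {f}): φ is false.
For instance, at a:
  At a: \Diamond s \lor p is true, \Box p is false, so (\Diamond s \lor p) \land \Box p is false.
    At a: \Diamond s is true, p is false, so \Diamond s \lor p is true.
      At a: \Diamond s requires s at some successor in {a, d, g}.
        s holds at a, so \Diamond s is true at a.
    At a: \Box p requires p at every successor {a, d, g}.
      p fails at a, so \Box p is false at a.

No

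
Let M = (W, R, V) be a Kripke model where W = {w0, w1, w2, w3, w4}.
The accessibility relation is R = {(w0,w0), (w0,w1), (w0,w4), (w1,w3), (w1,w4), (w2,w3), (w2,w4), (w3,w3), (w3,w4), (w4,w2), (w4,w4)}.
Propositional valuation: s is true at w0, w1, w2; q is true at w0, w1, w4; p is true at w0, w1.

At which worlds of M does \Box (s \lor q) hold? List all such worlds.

w0, w4

Let φ = \Box (s \lor q). Evaluate φ at each world:
  w0 (successors {w0, w1, w4}): φ is true.
  w1 (successors {w3, w4}): φ is false.
  w2 (successors {w3, w4}): φ is false.
  w3 (successors {w3, w4}): φ is false.
  w4 (successors {w2, w4}): φ is true.
For instance, at w0:
  At w0: \Box (s \lor q) requires s \lor q at every successor {w0, w1, w4}.
    At w0: s \lor q is true.
    At w1: s \lor q is true.
    At w4: s \lor q is true.
  So \Box (s \lor q) is true at w0.
Satisfying worlds: {w0, w4}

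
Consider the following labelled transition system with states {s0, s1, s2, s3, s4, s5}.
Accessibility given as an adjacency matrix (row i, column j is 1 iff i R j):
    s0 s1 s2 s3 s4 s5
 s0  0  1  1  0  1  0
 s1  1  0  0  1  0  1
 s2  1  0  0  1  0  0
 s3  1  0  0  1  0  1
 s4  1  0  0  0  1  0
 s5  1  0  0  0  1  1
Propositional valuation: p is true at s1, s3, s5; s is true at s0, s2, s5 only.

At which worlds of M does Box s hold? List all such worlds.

none

Let φ = Box s. Evaluate φ at each world:
  s0 (successors {s1, s2, s4}): φ is false.
  s1 (successors {s0, s3, s5}): φ is false.
  s2 (successors {s0, s3}): φ is false.
  s3 (successors {s0, s3, s5}): φ is false.
  s4 (successors {s0, s4}): φ is false.
  s5 (successors {s0, s4, s5}): φ is false.
For instance, at s0:
  At s0: Box s requires s at every successor {s1, s2, s4}.
    s fails at s1, so Box s is false at s0.
Satisfying worlds: none.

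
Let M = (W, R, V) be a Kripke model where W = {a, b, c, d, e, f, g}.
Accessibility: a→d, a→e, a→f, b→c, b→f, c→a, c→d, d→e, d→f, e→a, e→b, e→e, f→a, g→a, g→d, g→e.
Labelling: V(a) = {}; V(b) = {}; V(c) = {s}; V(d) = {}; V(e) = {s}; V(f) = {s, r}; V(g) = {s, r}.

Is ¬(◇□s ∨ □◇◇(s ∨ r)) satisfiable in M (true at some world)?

Let φ = ¬(◇□s ∨ □◇◇(s ∨ r)). Evaluate φ at each world:
  a (successors {d, e, f}): φ is false.
  b (successors {c, f}): φ is false.
  c (successors {a, d}): φ is false.
  d (successors {e, f}): φ is false.
  e (successors {a, b, e}): φ is false.
  f (successors {a}): φ is false.
  g (successors {a, d, e}): φ is false.
For instance, at e:
  At e: ◇□s ∨ □◇◇(s ∨ r) is true, so ¬(◇□s ∨ □◇◇(s ∨ r)) is false.
    At e: ◇□s is true, □◇◇(s ∨ r) is false, so ◇□s ∨ □◇◇(s ∨ r) is true.
      At e: ◇□s requires □s at some successor in {a, b, e}.
        □s holds at b, so ◇□s is true at e.
      At e: □◇◇(s ∨ r) requires ◇◇(s ∨ r) at every successor {a, b, e}.
        ◇◇(s ∨ r) fails at b, so □◇◇(s ∨ r) is false at e.

No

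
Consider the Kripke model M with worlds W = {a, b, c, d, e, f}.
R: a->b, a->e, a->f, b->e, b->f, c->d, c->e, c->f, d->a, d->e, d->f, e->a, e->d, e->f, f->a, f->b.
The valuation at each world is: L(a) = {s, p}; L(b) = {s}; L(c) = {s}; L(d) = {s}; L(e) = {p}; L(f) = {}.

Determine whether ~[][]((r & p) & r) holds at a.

Recall that []ψ holds at a world iff ψ holds at every accessible world, and <>ψ holds iff ψ holds at some accessible world.
At a: [][]((r & p) & r) is false, so ~[][]((r & p) & r) is true.
  At a: [][]((r & p) & r) requires []((r & p) & r) at every successor {b, e, f}.
    []((r & p) & r) fails at b, so [][]((r & p) & r) is false at a.
      At b: []((r & p) & r) requires (r & p) & r at every successor {e, f}.
        (r & p) & r fails at e, so []((r & p) & r) is false at b.

Yes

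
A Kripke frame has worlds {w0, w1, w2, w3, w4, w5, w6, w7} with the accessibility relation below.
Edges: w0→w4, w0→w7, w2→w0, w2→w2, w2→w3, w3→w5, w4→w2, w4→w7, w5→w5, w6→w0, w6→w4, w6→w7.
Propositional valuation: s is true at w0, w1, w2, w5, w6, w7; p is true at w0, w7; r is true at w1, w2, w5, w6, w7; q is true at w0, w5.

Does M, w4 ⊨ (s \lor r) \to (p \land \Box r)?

At w4: s \lor r is false, p \land \Box r is false, so (s \lor r) \to (p \land \Box r) is true.
  At w4: p is false, \Box r is true, so p \land \Box r is false.
    At w4: \Box r requires r at every successor {w2, w7}.
      At w2: r is true.
      At w7: r is true.
    So \Box r is true at w4.

Yes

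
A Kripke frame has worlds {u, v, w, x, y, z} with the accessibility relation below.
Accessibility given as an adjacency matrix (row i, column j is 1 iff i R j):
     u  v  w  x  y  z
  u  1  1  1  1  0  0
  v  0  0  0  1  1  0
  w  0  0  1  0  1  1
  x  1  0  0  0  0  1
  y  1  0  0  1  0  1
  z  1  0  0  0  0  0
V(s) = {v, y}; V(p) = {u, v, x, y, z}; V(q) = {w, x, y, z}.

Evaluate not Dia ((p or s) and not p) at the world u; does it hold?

At u: Dia ((p or s) and not p) is false, so not Dia ((p or s) and not p) is true.
  At u: Dia ((p or s) and not p) requires (p or s) and not p at some successor in {u, v, w, x}.
    At u: (p or s) and not p is false.
    At v: (p or s) and not p is false.
    At w: (p or s) and not p is false.
    At x: (p or s) and not p is false.
  So Dia ((p or s) and not p) is false at u.

Yes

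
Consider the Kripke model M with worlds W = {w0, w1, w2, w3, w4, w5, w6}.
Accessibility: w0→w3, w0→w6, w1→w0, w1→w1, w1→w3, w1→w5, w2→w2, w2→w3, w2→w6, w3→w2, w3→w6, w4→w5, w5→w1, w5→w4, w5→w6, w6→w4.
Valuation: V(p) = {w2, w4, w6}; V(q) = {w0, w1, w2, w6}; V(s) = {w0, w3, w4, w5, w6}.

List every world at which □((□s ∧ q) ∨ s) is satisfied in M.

Recall that □ψ holds at a world iff ψ holds at every accessible world, and ◇ψ holds iff ψ holds at some accessible world.
Let φ = □((□s ∧ q) ∨ s). Evaluate φ at each world:
  w0 (successors {w3, w6}): φ is true.
  w1 (successors {w0, w1, w3, w5}): φ is false.
  w2 (successors {w2, w3, w6}): φ is false.
  w3 (successors {w2, w6}): φ is false.
  w4 (successors {w5}): φ is true.
  w5 (successors {w1, w4, w6}): φ is false.
  w6 (successors {w4}): φ is true.
For instance, at w3:
  At w3: □((□s ∧ q) ∨ s) requires (□s ∧ q) ∨ s at every successor {w2, w6}.
    (□s ∧ q) ∨ s fails at w2, so □((□s ∧ q) ∨ s) is false at w3.
      At w2: □s ∧ q is false, s is false, so (□s ∧ q) ∨ s is false.
Satisfying worlds: {w0, w4, w6}

w0, w4, w6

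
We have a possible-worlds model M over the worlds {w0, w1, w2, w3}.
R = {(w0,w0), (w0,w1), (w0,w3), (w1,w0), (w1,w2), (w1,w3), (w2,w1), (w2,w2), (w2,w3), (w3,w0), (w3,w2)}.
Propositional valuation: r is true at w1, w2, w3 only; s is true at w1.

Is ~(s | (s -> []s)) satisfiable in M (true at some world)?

Let φ = ~(s | (s -> []s)). Evaluate φ at each world:
  w0 (successors {w0, w1, w3}): φ is false.
  w1 (successors {w0, w2, w3}): φ is false.
  w2 (successors {w1, w2, w3}): φ is false.
  w3 (successors {w0, w2}): φ is false.
For instance, at w3:
  At w3: s | (s -> []s) is true, so ~(s | (s -> []s)) is false.
    At w3: s is false, s -> []s is true, so s | (s -> []s) is true.
      At w3: s is false, []s is false, so s -> []s is true.

No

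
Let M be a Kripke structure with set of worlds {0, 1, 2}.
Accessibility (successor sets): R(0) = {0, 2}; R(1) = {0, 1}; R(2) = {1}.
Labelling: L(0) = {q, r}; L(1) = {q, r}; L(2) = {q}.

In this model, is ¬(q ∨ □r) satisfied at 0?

Recall that □ψ holds at a world iff ψ holds at every accessible world, and ◇ψ holds iff ψ holds at some accessible world.
At 0: q ∨ □r is true, so ¬(q ∨ □r) is false.
  At 0: q is true, □r is false, so q ∨ □r is true.
    At 0: □r requires r at every successor {0, 2}.
      r fails at 2, so □r is false at 0.

No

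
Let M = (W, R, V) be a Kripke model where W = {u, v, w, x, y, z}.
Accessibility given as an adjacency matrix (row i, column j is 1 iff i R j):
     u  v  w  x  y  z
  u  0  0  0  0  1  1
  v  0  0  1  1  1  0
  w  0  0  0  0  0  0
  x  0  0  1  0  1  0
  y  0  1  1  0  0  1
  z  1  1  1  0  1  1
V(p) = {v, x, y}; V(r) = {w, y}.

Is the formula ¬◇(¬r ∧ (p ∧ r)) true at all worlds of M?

Yes

Recall that ◇ψ holds at a world iff ψ holds at some accessible world.
Let φ = ¬◇(¬r ∧ (p ∧ r)). Evaluate φ at each world:
  u (successors {y, z}): φ is true.
  v (successors {w, x, y}): φ is true.
  w (successors ∅): φ is true.
  x (successors {w, y}): φ is true.
  y (successors {v, w, z}): φ is true.
  z (successors {u, v, w, y, z}): φ is true.
For instance, at u:
  At u: ◇(¬r ∧ (p ∧ r)) is false, so ¬◇(¬r ∧ (p ∧ r)) is true.
    At u: ◇(¬r ∧ (p ∧ r)) requires ¬r ∧ (p ∧ r) at some successor in {y, z}.
      At y: ¬r ∧ (p ∧ r) is false.
      At z: ¬r ∧ (p ∧ r) is false.
    So ◇(¬r ∧ (p ∧ r)) is false at u.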